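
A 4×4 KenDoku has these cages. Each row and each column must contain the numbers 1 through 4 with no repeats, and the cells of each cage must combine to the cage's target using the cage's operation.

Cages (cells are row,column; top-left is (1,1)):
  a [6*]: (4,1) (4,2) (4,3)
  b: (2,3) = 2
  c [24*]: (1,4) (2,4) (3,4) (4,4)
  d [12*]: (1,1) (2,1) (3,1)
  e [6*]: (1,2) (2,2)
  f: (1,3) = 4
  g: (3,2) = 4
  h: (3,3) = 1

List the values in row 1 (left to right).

Cage f is given; hence (1,3) = 4.
Cage b is a single given cell, which forces (2,3) = 2.
Cage g is a single given cell, leaving (3,2) = 4.
H is a freebie, which forces (3,3) = 1.
Column 3 now contains 1, leaving (4,3) = 3.
Cage d has product 12, which forces (1,1) = 1.
Cage e needs two cells with product 6, leaving (1,2) = 2.
Row 1 now contains 2; hence (1,4) = 3.
Cage d needs product 12, so (2,1) = 4.
2 is placed in row 2, so (2,2) = 3.
Row 2 already has 4, leaving (2,4) = 1.
1 is placed in row 3, which forces (3,1) = 3.
Column 4 now contains 3, leaving (3,4) = 2.
Column 1 already has 1, so (4,1) = 2.
2 is placed in column 2, leaving (4,2) = 1.
2 is placed in column 4, leaving (4,4) = 4.
The full grid is 1 2 4 3 / 4 3 2 1 / 3 4 1 2 / 2 1 3 4.

1 2 4 3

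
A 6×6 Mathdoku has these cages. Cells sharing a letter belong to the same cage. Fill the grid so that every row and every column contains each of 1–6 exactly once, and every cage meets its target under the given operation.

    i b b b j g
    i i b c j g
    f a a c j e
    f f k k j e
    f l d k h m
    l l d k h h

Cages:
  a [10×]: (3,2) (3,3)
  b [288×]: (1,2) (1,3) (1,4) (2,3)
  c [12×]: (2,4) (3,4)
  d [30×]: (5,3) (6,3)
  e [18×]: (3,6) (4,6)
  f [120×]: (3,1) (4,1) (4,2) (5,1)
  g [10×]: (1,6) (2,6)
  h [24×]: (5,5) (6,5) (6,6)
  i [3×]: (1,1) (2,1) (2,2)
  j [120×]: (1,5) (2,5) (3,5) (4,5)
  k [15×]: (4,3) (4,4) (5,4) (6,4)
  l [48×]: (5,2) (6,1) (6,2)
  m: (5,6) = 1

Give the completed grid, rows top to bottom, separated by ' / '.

The 3 cells of cage i must have product 3, leaving (1,1) = 1.
The 3 cells of cage i must have product 3; hence (2,1) = 3.
Cage i needs product 3, so (2,2) = 1.
Cage k needs product 15, which forces (4,3) = 1.
M is a freebie, so (5,6) = 1.
The 4 cells of cage k must have product 15, which forces (6,4) = 1.
Row 3 needs a 1, and only (3,5) is open for it.
Row 3 needs a 4, and only (3,1) is open for it.
Cage f needs product 120, which forces (4,2) = 3.
Row 4 already has 3; hence (4,4) = 5.
Row 4 already has 3, so (4,6) = 6.
Column 4 already has 5, which forces (5,4) = 3.
Column 6 already has 6, so (3,6) = 3.
Row 4 now contains 5, which forces (4,1) = 2.
Row 4 already has 6, so (4,5) = 4.
Cage f has product 120, leaving (5,1) = 5.
5 is placed in row 5, leaving (5,3) = 6.
Column 5 now contains 4; hence (5,5) = 2.
Column 1 already has 2; hence (6,1) = 6.
Column 3 now contains 6, which forces (6,3) = 5.
6 is placed in row 6; hence (6,5) = 3.
The 4 cells of cage b must have product 288, leaving (1,3) = 3.
Column 3 now contains 6; hence (2,3) = 4.
Cage a's pair has product 10; hence (3,2) = 5.
Column 3 now contains 5, leaving (3,3) = 2.
Row 3 already has 2, so (3,4) = 6.
Row 5 now contains 2, which forces (5,2) = 4.
Cage l has product 48, so (6,2) = 2.
Cage h has product 24, leaving (6,6) = 4.
4 is placed in column 2, so (1,2) = 6.
Column 4 now contains 6, leaving (1,4) = 4.
Row 1 already has 6; hence (1,5) = 5.
Row 1 now contains 5, leaving (1,6) = 2.
Column 4 now contains 6, leaving (2,4) = 2.
5 is placed in column 5, which forces (2,5) = 6.
Column 6 already has 2, so (2,6) = 5.

1 6 3 4 5 2 / 3 1 4 2 6 5 / 4 5 2 6 1 3 / 2 3 1 5 4 6 / 5 4 6 3 2 1 / 6 2 5 1 3 4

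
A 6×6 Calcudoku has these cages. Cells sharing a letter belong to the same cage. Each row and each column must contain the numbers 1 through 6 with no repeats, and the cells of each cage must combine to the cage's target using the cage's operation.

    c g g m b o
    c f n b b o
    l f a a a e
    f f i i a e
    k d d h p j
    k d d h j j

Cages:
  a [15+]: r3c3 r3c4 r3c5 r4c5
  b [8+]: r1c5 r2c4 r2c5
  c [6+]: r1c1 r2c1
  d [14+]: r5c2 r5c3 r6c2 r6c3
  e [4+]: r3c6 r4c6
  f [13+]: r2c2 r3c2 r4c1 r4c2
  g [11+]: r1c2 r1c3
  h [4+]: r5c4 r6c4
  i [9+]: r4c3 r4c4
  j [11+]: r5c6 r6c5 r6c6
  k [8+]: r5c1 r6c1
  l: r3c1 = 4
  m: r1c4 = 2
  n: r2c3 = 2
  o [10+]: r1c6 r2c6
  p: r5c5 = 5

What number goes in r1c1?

Cage m is a single given cell, leaving r1c4 = 2.
Cage n is a single given cell, leaving r2c3 = 2.
L is a freebie; hence r3c1 = 4.
P is a freebie; hence r5c5 = 5.
Row 1 needs a 3, and only r1c5 is open for it.
In row 1, 1 can only go at r1c1, so r1c1 = 1.
Column 1 already has 1; hence r2c1 = 5.
Row 1 needs a 4, and only r1c6 is open for it.
Column 6 now contains 4, which forces r2c6 = 6.
The only place for 3 in row 2 is r2c2.
The only place for 3 in column 1 is r4c1.
Cage e's pair has sum 4, leaving r3c6 = 3.
3 is placed in row 4, so r4c6 = 1.
3 is placed in column 6, leaving r5c6 = 2.
Column 6 now contains 2, leaving r6c6 = 5.
Cage a needs sum 15, so r3c5 = 2.
Cage a needs sum 15, leaving r4c5 = 6.
2 is placed in row 5, so r5c1 = 6.
Cage k's pair has sum 8, so r6c1 = 2.
Cage j has sum 11; hence r6c5 = 4.
The 3 cells of cage b must have sum 8, which forces r2c4 = 4.
Column 5 now contains 4; hence r2c5 = 1.
Cage f has sum 13, leaving r3c2 = 5.
Cage f has sum 13, leaving r4c2 = 2.
Column 4 now contains 4, so r4c4 = 5.
5 is placed in column 2, which forces r1c2 = 6.
The two cells of cage g must have sum 11, leaving r1c3 = 5.
Row 4 already has 5; hence r4c3 = 4.
6 is placed in column 2, leaving r6c2 = 1.
1 is placed in row 6, so r6c4 = 3.
1 is placed in column 2, leaving r5c2 = 4.
Cage d has sum 14; hence r5c3 = 3.
3 is placed in column 4, which forces r5c4 = 1.
Row 6 now contains 3, so r6c3 = 6.
Column 3 already has 6, which forces r3c3 = 1.
1 is placed in column 4; hence r3c4 = 6.
Filled in: 1 6 5 2 3 4 / 5 3 2 4 1 6 / 4 5 1 6 2 3 / 3 2 4 5 6 1 / 6 4 3 1 5 2 / 2 1 6 3 4 5.

1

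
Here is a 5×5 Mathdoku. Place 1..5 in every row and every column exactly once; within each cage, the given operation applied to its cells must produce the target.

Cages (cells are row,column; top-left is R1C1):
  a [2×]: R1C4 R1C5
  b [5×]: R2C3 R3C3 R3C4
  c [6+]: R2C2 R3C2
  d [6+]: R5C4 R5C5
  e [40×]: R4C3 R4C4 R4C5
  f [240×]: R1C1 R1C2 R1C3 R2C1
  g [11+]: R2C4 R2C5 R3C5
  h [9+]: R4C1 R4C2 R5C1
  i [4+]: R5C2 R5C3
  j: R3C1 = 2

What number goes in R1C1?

Cage f has product 240, so R2C1 = 4.
The 3 cells of cage b must have product 5; hence R2C3 = 1.
Cage j is a single given cell; hence R3C1 = 2.
Cage b has product 5, which forces R3C3 = 5.
Cage b has product 5, so R3C4 = 1.
Column 3 now contains 1, which forces R5C3 = 3.
Column 3 now contains 3; hence R1C3 = 4.
Column 4 already has 1, which forces R1C4 = 2.
Cage a needs two cells with product 2, leaving R1C5 = 1.
Cage c needs two cells with sum 6, so R2C2 = 2.
Row 2 already has 2, so R2C5 = 5.
Row 3 already has 1, so R3C2 = 4.
4 is placed in row 3, leaving R3C5 = 3.
Column 3 now contains 4, so R4C3 = 2.
Row 4 already has 2, which forces R4C5 = 4.
Row 5 already has 3; hence R5C2 = 1.
Column 5 now contains 4, leaving R5C5 = 2.
Row 2 now contains 5, which forces R2C4 = 3.
Cage h needs sum 9, leaving R4C1 = 1.
Cage h has sum 9, so R4C2 = 3.
Row 4 already has 4, leaving R4C4 = 5.
Row 5 already has 1, leaving R5C1 = 5.
Cage d's pair has sum 6, which forces R5C4 = 4.
Column 1 now contains 5; hence R1C1 = 3.
Column 2 already has 3, leaving R1C2 = 5.
The full grid is 3 5 4 2 1 / 4 2 1 3 5 / 2 4 5 1 3 / 1 3 2 5 4 / 5 1 3 4 2.

3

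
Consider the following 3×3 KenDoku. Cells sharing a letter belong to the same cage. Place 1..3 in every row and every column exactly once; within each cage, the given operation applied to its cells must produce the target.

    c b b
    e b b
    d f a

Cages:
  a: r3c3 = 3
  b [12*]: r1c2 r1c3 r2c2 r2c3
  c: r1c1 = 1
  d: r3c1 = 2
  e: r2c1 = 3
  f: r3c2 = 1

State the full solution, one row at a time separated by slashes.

Cage c is a single given cell, which forces r1c1 = 1.
E is a freebie, leaving r2c1 = 3.
Cage d is a single given cell, leaving r3c1 = 2.
Cage f is a single given cell, so r3c2 = 1.
Cage a is given; hence r3c3 = 3.
The 4 cells of cage b must have product 12, so r1c2 = 3.
Column 3 now contains 3; hence r1c3 = 2.
1 is placed in column 2, so r2c2 = 2.
Cage b needs product 12; hence r2c3 = 1.

1 3 2 / 3 2 1 / 2 1 3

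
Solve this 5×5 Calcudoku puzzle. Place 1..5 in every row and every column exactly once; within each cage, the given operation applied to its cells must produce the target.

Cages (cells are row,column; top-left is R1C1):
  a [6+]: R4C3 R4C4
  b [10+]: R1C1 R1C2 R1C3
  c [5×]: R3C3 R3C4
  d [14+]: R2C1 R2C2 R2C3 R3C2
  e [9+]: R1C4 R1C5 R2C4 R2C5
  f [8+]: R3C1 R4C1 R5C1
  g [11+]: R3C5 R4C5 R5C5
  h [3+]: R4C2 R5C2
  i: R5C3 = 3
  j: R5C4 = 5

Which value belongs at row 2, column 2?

5

Cage i is given, so R5C3 = 3.
J is a freebie; hence R5C4 = 5.
Cage c's pair has product 5, so R3C3 = 5.
Column 4 now contains 5, leaving R3C4 = 1.
The 3 cells of cage g must have sum 11; hence R4C5 = 5.
Row 4 needs a 3, and only R4C1 is open for it.
Column 1 now contains 3, so R3C1 = 4.
Row 3 already has 4; hence R3C5 = 2.
Cage f has sum 8, leaving R5C1 = 1.
Row 5 already has 1, leaving R5C2 = 2.
2 is placed in column 5; hence R5C5 = 4.
Column 1 already has 1, which forces R1C1 = 5.
5 is placed in column 1, leaving R2C1 = 2.
2 is placed in row 2, which forces R2C3 = 4.
2 is placed in row 2, which forces R2C4 = 3.
Row 2 already has 3, so R2C5 = 1.
Row 3 already has 2, leaving R3C2 = 3.
Column 2 already has 2, so R4C2 = 1.
Column 3 now contains 4, which forces R4C3 = 2.
Row 4 already has 2, leaving R4C4 = 4.
Column 2 now contains 1; hence R1C2 = 4.
Column 3 already has 2; hence R1C3 = 1.
Column 4 already has 3, leaving R1C4 = 2.
Column 5 now contains 1; hence R1C5 = 3.
Row 2 already has 4; hence R2C2 = 5.
The full grid is 5 4 1 2 3 / 2 5 4 3 1 / 4 3 5 1 2 / 3 1 2 4 5 / 1 2 3 5 4.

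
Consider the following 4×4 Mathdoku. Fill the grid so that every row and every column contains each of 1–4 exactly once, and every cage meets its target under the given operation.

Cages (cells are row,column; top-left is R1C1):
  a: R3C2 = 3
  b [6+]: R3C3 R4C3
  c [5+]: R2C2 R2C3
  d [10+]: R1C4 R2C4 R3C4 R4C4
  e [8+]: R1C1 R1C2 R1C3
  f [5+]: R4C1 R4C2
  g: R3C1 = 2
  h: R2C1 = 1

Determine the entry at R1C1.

H is a freebie, leaving R2C1 = 1.
Cage g is given, so R3C1 = 2.
A is a freebie, leaving R3C2 = 3.
Row 3 already has 2, leaving R3C3 = 4.
Row 3 already has 4, so R3C4 = 1.
4 is placed in column 3, which forces R4C3 = 2.
The two cells of cage c must have sum 5, leaving R2C2 = 2.
Column 3 now contains 2, which forces R2C3 = 3.
Row 2 now contains 3, which forces R2C4 = 4.
Cage f's pair has sum 5; hence R4C1 = 4.
Cage f's pair has sum 5, so R4C2 = 1.
Column 4 now contains 4, leaving R4C4 = 3.
Column 1 now contains 4, so R1C1 = 3.
Column 2 now contains 1, which forces R1C2 = 4.
Column 3 now contains 3, which forces R1C3 = 1.
3 is placed in column 4; hence R1C4 = 2.
Filled in: 3 4 1 2 / 1 2 3 4 / 2 3 4 1 / 4 1 2 3.

3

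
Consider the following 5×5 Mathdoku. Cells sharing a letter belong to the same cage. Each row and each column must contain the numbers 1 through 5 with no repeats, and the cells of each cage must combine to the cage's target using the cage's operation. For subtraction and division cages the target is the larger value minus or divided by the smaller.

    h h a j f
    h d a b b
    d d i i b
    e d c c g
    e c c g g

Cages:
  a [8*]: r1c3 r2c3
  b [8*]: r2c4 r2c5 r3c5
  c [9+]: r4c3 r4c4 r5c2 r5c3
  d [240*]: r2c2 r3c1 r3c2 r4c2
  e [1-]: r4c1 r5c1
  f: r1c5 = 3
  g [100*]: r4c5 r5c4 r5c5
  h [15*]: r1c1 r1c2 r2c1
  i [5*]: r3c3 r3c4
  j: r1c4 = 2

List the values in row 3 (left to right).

4 3 5 1 2

J is a freebie, which forces r1c4 = 2.
Cage f is given; hence r1c5 = 3.
The 4 cells of cage d must have product 240, leaving r3c1 = 4.
Cage g needs product 100; hence r4c5 = 5.
Cage g needs product 100, which forces r5c4 = 5.
The 3 cells of cage g must have product 100, leaving r5c5 = 4.
2 is placed in row 1, leaving r1c3 = 4.
Cage h has product 15; hence r2c1 = 3.
Cage a needs two cells with product 8, leaving r2c3 = 2.
Cage b has product 8; hence r2c4 = 4.
Row 2 now contains 2; hence r2c5 = 1.
Cage i's pair has product 5; hence r3c3 = 5.
Column 4 already has 5, so r3c4 = 1.
Column 5 already has 1, which forces r3c5 = 2.
Column 4 already has 1; hence r4c4 = 3.
4 is placed in row 2, so r2c2 = 5.
Row 3 already has 5, so r3c2 = 3.
Row 4 already has 3, which forces r4c2 = 4.
Row 4 already has 3; hence r4c3 = 1.
Cage c has sum 9, which forces r5c2 = 2.
Cage c has sum 9; hence r5c3 = 3.
The 3 cells of cage h must have product 15, so r1c1 = 5.
Column 2 already has 5; hence r1c2 = 1.
1 is placed in row 4, leaving r4c1 = 2.
Row 5 already has 2, so r5c1 = 1.
Filled in: 5 1 4 2 3 / 3 5 2 4 1 / 4 3 5 1 2 / 2 4 1 3 5 / 1 2 3 5 4.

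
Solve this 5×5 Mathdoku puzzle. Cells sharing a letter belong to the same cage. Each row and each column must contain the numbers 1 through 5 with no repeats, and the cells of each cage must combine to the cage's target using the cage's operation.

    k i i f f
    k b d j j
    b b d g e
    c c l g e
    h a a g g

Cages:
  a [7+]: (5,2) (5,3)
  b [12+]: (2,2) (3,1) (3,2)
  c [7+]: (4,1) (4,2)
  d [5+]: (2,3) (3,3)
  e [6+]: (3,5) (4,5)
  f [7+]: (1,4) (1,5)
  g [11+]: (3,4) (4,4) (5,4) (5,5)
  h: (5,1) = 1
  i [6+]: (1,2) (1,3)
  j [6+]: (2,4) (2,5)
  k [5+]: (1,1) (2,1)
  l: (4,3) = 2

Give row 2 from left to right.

3 5 1 2 4

L is a freebie; hence (4,3) = 2.
Cage h is a single given cell, so (5,1) = 1.
In column 1, 5 can only go at (3,1), so (3,1) = 5.
The only place for 1 in row 4 is (4,4).
In row 4, 5 can only go at (4,5), so (4,5) = 5.
The two cells of cage e must have sum 6; hence (3,5) = 1.
The two cells of cage d must have sum 5, which forces (2,3) = 1.
1 is placed in row 3, which forces (3,3) = 4.
The two cells of cage i must have sum 6; hence (1,2) = 1.
Column 3 now contains 4, so (1,3) = 5.
5 is placed in column 3, which forces (5,3) = 3.
Row 5 already has 3, leaving (5,5) = 2.
The two cells of cage j must have sum 6, so (2,4) = 2.
Column 5 now contains 2, which forces (2,5) = 4.
Cage g has sum 11, so (3,4) = 3.
2 is placed in row 5; hence (5,2) = 4.
The 4 cells of cage g must have sum 11; hence (5,4) = 5.
Cage k's pair has sum 5; hence (1,1) = 2.
Column 4 now contains 3, which forces (1,4) = 4.
Column 5 now contains 4, so (1,5) = 3.
Row 2 already has 2; hence (2,1) = 3.
Row 2 already has 4, leaving (2,2) = 5.
3 is placed in row 3; hence (3,2) = 2.
The two cells of cage c must have sum 7; hence (4,1) = 4.
Column 2 now contains 4, leaving (4,2) = 3.
The full grid is 2 1 5 4 3 / 3 5 1 2 4 / 5 2 4 3 1 / 4 3 2 1 5 / 1 4 3 5 2.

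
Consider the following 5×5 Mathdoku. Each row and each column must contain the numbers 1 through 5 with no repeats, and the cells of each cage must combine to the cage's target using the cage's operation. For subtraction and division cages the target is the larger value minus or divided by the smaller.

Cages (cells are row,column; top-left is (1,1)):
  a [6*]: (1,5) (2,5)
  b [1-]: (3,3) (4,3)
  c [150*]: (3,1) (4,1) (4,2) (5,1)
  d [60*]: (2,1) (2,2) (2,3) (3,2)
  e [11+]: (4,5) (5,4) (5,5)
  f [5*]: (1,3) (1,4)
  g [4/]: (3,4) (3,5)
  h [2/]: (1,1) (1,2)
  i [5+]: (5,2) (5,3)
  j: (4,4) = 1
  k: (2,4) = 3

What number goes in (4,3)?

3

Cage k is given, leaving (2,4) = 3.
Row 2 already has 3, leaving (2,5) = 2.
Cage c has product 150, which forces (4,2) = 5.
Cage j is a single given cell, leaving (4,4) = 1.
Cage f needs two cells with product 5; hence (1,3) = 1.
Column 4 now contains 1, which forces (1,4) = 5.
2 is placed in column 5, so (1,5) = 3.
Cage d needs product 60, leaving (3,2) = 3.
Column 4 now contains 1, so (3,4) = 4.
Cage g needs two cells with quotient 4; hence (3,5) = 1.
The 3 cells of cage e must have sum 11, so (4,5) = 4.
4 is placed in column 4, which forces (5,4) = 2.
Column 5 now contains 3, leaving (5,5) = 5.
Cage c needs product 150, leaving (3,1) = 5.
Cage b's pair has difference 1, leaving (3,3) = 2.
Cage c has product 150, leaving (4,1) = 2.
Cage b's pair has difference 1; hence (4,3) = 3.
5 is placed in row 5, so (5,1) = 3.
Cage i's pair has sum 5; hence (5,2) = 1.
Cage i needs two cells with sum 5, so (5,3) = 4.
Column 1 now contains 2; hence (1,1) = 4.
The two cells of cage h must have quotient 2; hence (1,2) = 2.
Cage d needs product 60, which forces (2,1) = 1.
1 is placed in column 2, leaving (2,2) = 4.
Column 3 already has 4, leaving (2,3) = 5.
Filled in: 4 2 1 5 3 / 1 4 5 3 2 / 5 3 2 4 1 / 2 5 3 1 4 / 3 1 4 2 5.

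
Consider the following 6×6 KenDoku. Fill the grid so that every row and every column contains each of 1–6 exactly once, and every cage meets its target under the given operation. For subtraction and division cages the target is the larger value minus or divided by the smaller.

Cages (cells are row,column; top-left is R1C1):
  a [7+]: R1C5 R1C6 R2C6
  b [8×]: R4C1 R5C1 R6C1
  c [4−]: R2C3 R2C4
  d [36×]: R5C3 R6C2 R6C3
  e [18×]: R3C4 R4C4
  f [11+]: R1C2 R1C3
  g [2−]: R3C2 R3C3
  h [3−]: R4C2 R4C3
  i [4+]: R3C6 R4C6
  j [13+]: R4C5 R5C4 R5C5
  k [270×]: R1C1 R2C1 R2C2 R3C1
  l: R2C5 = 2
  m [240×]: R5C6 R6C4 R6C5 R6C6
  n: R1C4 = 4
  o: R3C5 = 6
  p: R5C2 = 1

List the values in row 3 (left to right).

5 2 4 3 6 1

Cage n is a single given cell, which forces R1C4 = 4.
Cage k has product 270, so R2C2 = 3.
L is a freebie, so R2C5 = 2.
O is a freebie, so R3C5 = 6.
Cage p is a single given cell, so R5C2 = 1.
The 3 cells of cage a must have sum 7, leaving R1C5 = 1.
6 is placed in row 3, which forces R3C4 = 3.
3 is placed in row 3, so R3C6 = 1.
The two cells of cage e must have product 18, leaving R4C4 = 6.
1 is placed in column 6; hence R4C6 = 3.
Column 4 already has 6; hence R5C4 = 5.
5 is placed in column 4, leaving R6C4 = 2.
Cage k needs product 270; hence R1C1 = 3.
Cage a has sum 7, so R1C6 = 2.
Cage k needs product 270; hence R2C1 = 6.
Cage c's pair has difference 4; hence R2C3 = 5.
5 is placed in column 4, so R2C4 = 1.
1 is placed in column 6; hence R2C6 = 4.
3 is placed in row 3, leaving R3C1 = 5.
Cage j needs sum 13; hence R4C5 = 5.
Cage j needs sum 13, so R5C5 = 3.
4 is placed in column 6, which forces R5C6 = 6.
2 is placed in row 6, which forces R6C2 = 6.
Column 5 already has 5, which forces R6C5 = 4.
Column 6 now contains 6, so R6C6 = 5.
6 is placed in column 2; hence R1C2 = 5.
5 is placed in column 3, which forces R1C3 = 6.
Cage h needs two cells with difference 3; hence R4C2 = 4.
Cage h needs two cells with difference 3, so R4C3 = 1.
Row 5 already has 6, which forces R5C3 = 2.
4 is placed in row 6; hence R6C1 = 1.
The 3 cells of cage d must have product 36, leaving R6C3 = 3.
Column 2 already has 4, which forces R3C2 = 2.
Column 3 already has 2; hence R3C3 = 4.
Row 4 already has 4, leaving R4C1 = 2.
Row 5 already has 2, so R5C1 = 4.
Filled in: 3 5 6 4 1 2 / 6 3 5 1 2 4 / 5 2 4 3 6 1 / 2 4 1 6 5 3 / 4 1 2 5 3 6 / 1 6 3 2 4 5.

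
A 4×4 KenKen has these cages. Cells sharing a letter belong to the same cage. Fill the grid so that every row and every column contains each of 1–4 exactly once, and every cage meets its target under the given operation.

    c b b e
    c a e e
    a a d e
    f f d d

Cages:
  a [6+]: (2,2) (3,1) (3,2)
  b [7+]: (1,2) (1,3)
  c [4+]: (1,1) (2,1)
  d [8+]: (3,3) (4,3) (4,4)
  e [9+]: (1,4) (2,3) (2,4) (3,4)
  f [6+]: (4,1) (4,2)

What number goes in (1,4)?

Row 1 needs a 2, and only (1,4) is open for it.
In row 1, 1 can only go at (1,1), so (1,1) = 1.
Column 1 already has 1, which forces (2,1) = 3.
Row 2 now contains 3; hence (2,3) = 2.
Column 1 now contains 3, leaving (3,1) = 2.
Column 1 already has 2, which forces (4,1) = 4.
4 is placed in row 4, which forces (4,2) = 2.
Row 2 now contains 2, which forces (2,2) = 1.
Row 2 already has 1; hence (2,4) = 4.
The 3 cells of cage a must have sum 6, leaving (3,2) = 3.
The 3 cells of cage d must have sum 8; hence (3,3) = 4.
Column 4 now contains 4, so (3,4) = 1.
Column 4 now contains 1, leaving (4,4) = 3.
3 is placed in column 2, so (1,2) = 4.
4 is placed in column 3, leaving (1,3) = 3.
Row 4 already has 3, so (4,3) = 1.
Completed grid: 1 4 3 2 / 3 1 2 4 / 2 3 4 1 / 4 2 1 3.

2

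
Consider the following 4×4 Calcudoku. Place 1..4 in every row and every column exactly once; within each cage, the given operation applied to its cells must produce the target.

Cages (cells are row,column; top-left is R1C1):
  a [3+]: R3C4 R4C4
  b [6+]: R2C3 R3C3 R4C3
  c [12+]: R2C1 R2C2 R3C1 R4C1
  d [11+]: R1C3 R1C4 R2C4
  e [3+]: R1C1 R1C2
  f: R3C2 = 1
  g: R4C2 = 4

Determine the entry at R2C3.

1

Cage d needs sum 11, which forces R1C3 = 4.
Cage d has sum 11; hence R1C4 = 3.
Cage d needs sum 11; hence R2C4 = 4.
Cage f is given, which forces R3C2 = 1.
Row 3 now contains 1, which forces R3C4 = 2.
G is a freebie, leaving R4C2 = 4.
Column 4 now contains 2, leaving R4C4 = 1.
Cage e needs two cells with sum 3, so R1C1 = 1.
Column 2 now contains 1, which forces R1C2 = 2.
Cage c needs sum 12; hence R2C1 = 2.
4 is placed in row 2, which forces R2C2 = 3.
Cage b has sum 6; hence R2C3 = 1.
Cage c has sum 12; hence R3C1 = 4.
2 is placed in row 3; hence R3C3 = 3.
The 4 cells of cage c must have sum 12, so R4C1 = 3.
Cage b needs sum 6, which forces R4C3 = 2.
Completed grid: 1 2 4 3 / 2 3 1 4 / 4 1 3 2 / 3 4 2 1.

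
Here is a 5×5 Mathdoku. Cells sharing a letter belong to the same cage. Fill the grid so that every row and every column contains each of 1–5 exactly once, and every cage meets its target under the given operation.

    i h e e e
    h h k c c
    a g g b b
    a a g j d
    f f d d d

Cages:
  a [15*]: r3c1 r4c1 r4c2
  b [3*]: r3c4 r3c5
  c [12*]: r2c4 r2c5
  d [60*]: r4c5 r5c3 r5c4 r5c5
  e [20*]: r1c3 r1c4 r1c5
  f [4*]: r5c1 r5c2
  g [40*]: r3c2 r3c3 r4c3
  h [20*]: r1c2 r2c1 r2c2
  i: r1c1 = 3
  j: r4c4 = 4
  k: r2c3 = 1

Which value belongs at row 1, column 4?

5

Cage i is given, so r1c1 = 3.
Cage k is given; hence r2c3 = 1.
Cage j is given, leaving r4c4 = 4.
Column 4 already has 4, leaving r2c4 = 3.
Cage c's pair has product 12, which forces r2c5 = 4.
Column 4 now contains 3, leaving r3c4 = 1.
Row 3 already has 1; hence r3c5 = 3.
Cage a has product 15, so r4c2 = 3.
The 3 cells of cage h must have product 20, which forces r1c2 = 2.
Cage e has product 20; hence r1c3 = 4.
Column 4 now contains 1, which forces r1c4 = 5.
Cage e needs product 20, leaving r1c5 = 1.
Cage h needs product 20, which forces r2c1 = 2.
4 is placed in row 2, leaving r2c2 = 5.
Row 3 already has 1, which forces r3c1 = 5.
5 is placed in column 2, leaving r3c2 = 4.
5 is placed in row 3, which forces r3c3 = 2.
Cage a has product 15; hence r4c1 = 1.
Column 3 already has 2, so r4c3 = 5.
The 4 cells of cage d must have product 60, which forces r4c5 = 2.
Column 1 now contains 1, so r5c1 = 4.
Column 2 already has 4, leaving r5c2 = 1.
The 4 cells of cage d must have product 60; hence r5c3 = 3.
The 4 cells of cage d must have product 60, so r5c4 = 2.
Cage d has product 60; hence r5c5 = 5.
Completed grid: 3 2 4 5 1 / 2 5 1 3 4 / 5 4 2 1 3 / 1 3 5 4 2 / 4 1 3 2 5.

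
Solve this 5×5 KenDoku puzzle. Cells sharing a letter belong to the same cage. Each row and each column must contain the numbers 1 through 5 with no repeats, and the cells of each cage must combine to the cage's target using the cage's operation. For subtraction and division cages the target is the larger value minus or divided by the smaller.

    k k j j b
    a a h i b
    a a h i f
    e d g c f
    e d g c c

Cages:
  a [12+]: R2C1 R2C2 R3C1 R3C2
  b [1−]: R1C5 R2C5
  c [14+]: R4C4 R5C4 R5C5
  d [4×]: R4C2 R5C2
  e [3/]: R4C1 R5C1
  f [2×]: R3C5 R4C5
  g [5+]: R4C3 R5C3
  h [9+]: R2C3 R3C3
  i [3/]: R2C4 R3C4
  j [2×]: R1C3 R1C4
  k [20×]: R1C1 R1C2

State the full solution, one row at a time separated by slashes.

Cage c has sum 14, which forces R4C4 = 5.
The 3 cells of cage c must have sum 14, so R5C4 = 4.
Cage c needs sum 14; hence R5C5 = 5.
The two cells of cage d must have product 4, leaving R4C2 = 4.
Row 5 now contains 4, leaving R5C2 = 1.
Cage k's pair has product 20, leaving R1C1 = 4.
Column 2 now contains 4; hence R1C2 = 5.
The two cells of cage e must have quotient 3, which forces R4C1 = 1.
Row 4 already has 1, so R4C5 = 2.
Row 5 already has 1; hence R5C1 = 3.
Row 5 now contains 3, which forces R5C3 = 2.
Column 3 already has 2, so R1C3 = 1.
Cage j's pair has product 2, leaving R1C4 = 2.
Cage b's pair has difference 1, which forces R1C5 = 3.
Cage b needs two cells with difference 1, leaving R2C5 = 4.
2 is placed in column 5, which forces R3C5 = 1.
2 is placed in row 4; hence R4C3 = 3.
Row 2 now contains 4, which forces R2C3 = 5.
Cage i needs two cells with quotient 3, leaving R2C4 = 1.
Cage h's pair has sum 9; hence R3C3 = 4.
1 is placed in row 3, leaving R3C4 = 3.
Row 2 already has 5, so R2C1 = 2.
Cage a has sum 12, so R2C2 = 3.
Cage a needs sum 12, so R3C1 = 5.
Row 3 now contains 3; hence R3C2 = 2.

4 5 1 2 3 / 2 3 5 1 4 / 5 2 4 3 1 / 1 4 3 5 2 / 3 1 2 4 5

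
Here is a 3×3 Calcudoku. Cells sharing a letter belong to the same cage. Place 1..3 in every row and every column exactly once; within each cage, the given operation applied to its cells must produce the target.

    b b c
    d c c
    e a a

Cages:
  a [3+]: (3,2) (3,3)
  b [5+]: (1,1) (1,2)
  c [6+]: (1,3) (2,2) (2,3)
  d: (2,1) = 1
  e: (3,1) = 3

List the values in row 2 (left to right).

1 2 3

Cage d is given, leaving (2,1) = 1.
Cage e is a single given cell; hence (3,1) = 3.
Column 1 now contains 3, so (1,1) = 2.
The two cells of cage b must have sum 5, which forces (1,2) = 3.
Cage c has sum 6, so (1,3) = 1.
Column 2 now contains 3, which forces (2,2) = 2.
Row 2 already has 2, which forces (2,3) = 3.
Column 2 now contains 2; hence (3,2) = 1.
Column 3 already has 1, leaving (3,3) = 2.
Completed grid: 2 3 1 / 1 2 3 / 3 1 2.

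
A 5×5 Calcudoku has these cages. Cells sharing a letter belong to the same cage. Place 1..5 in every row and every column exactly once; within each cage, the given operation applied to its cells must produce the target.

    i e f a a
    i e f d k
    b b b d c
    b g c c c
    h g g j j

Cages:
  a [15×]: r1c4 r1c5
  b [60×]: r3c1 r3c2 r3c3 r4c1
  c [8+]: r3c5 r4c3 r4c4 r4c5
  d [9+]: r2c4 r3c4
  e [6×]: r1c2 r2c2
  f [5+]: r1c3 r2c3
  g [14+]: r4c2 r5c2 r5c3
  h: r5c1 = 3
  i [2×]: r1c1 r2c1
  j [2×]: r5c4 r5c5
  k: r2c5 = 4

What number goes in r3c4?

4

Cage k is given, leaving r2c5 = 4.
Cage g needs sum 14, so r4c2 = 5.
Cage h is a single given cell; hence r5c1 = 3.
Cage g needs sum 14; hence r5c2 = 4.
Cage g needs sum 14, so r5c3 = 5.
4 is placed in row 2, which forces r2c4 = 5.
The 4 cells of cage b must have product 60, so r3c1 = 5.
The two cells of cage d must have sum 9, so r3c4 = 4.
Column 4 already has 5; hence r1c4 = 3.
Cage a needs two cells with product 15, leaving r1c5 = 5.
Row 1 now contains 3, so r1c2 = 2.
2 is placed in row 1, so r1c3 = 4.
Cage e needs two cells with product 6, leaving r2c2 = 3.
3 is placed in row 2; hence r2c3 = 1.
Column 2 now contains 3, leaving r3c2 = 1.
1 is placed in row 3, so r3c5 = 2.
Column 5 now contains 2, so r5c5 = 1.
2 is placed in row 1, so r1c1 = 1.
Row 2 now contains 1; hence r2c1 = 2.
2 is placed in row 3, which forces r3c3 = 3.
Cage b needs product 60, which forces r4c1 = 4.
The 4 cells of cage c must have sum 8, leaving r4c3 = 2.
The 4 cells of cage c must have sum 8; hence r4c4 = 1.
Column 5 already has 1, which forces r4c5 = 3.
1 is placed in row 5, which forces r5c4 = 2.
Completed grid: 1 2 4 3 5 / 2 3 1 5 4 / 5 1 3 4 2 / 4 5 2 1 3 / 3 4 5 2 1.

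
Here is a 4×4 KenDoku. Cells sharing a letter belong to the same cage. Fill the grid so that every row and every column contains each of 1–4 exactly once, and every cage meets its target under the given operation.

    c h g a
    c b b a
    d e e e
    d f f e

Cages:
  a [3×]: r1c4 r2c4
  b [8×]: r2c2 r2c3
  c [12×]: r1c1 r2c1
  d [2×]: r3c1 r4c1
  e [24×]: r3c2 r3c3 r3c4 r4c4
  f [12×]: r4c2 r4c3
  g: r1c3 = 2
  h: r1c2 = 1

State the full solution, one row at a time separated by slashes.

4 1 2 3 / 3 2 4 1 / 2 3 1 4 / 1 4 3 2

H is a freebie; hence r1c2 = 1.
Cage g is given; hence r1c3 = 2.
1 is placed in row 1, so r1c4 = 3.
Column 3 already has 2, which forces r2c3 = 4.
Column 4 already has 3; hence r2c4 = 1.
4 is placed in column 3, which forces r4c3 = 3.
Row 1 now contains 3, which forces r1c1 = 4.
4 is placed in row 2, which forces r2c1 = 3.
4 is placed in row 2, which forces r2c2 = 2.
Cage e needs product 24, so r3c2 = 3.
Column 3 now contains 3, so r3c3 = 1.
Row 4 now contains 3; hence r4c2 = 4.
Row 4 already has 4, so r4c4 = 2.
Row 3 now contains 1; hence r3c1 = 2.
2 is placed in column 4; hence r3c4 = 4.
Row 4 already has 2, which forces r4c1 = 1.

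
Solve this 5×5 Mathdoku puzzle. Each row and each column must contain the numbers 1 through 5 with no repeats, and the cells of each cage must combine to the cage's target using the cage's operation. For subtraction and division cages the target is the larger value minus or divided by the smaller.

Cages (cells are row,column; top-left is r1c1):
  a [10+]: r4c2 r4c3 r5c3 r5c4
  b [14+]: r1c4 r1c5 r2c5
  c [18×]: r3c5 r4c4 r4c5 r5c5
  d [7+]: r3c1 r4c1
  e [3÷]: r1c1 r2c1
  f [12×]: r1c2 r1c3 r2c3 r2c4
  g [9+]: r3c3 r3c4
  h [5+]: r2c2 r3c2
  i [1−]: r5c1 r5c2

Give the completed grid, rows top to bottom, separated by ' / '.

1 3 2 5 4 / 3 4 1 2 5 / 2 1 5 4 3 / 5 2 4 3 1 / 4 5 3 1 2

Cage b needs sum 14, leaving r1c4 = 5.
Cage b needs sum 14, leaving r1c5 = 4.
Cage b has sum 14; hence r2c5 = 5.
5 is placed in column 4, leaving r3c4 = 4.
The 4 cells of cage c must have product 18, so r4c4 = 3.
Row 3 now contains 4, so r3c3 = 5.
{1, 3} are confined to r1c1 and r2c1 in column 1, which forces r3c1 = 2.
Cage d's pair has sum 7, leaving r4c1 = 5.
Column 1 now contains 5; hence r5c1 = 4.
The 4 cells of cage a must have sum 10, leaving r5c3 = 3.
The 4 cells of cage f must have product 12; hence r1c2 = 3.
Column 2 now contains 3; hence r3c2 = 1.
Cage c needs product 18, which forces r3c5 = 3.
Row 5 already has 3, so r5c2 = 5.
3 is placed in row 1, so r1c1 = 1.
Row 1 now contains 1; hence r1c3 = 2.
Cage e's pair has quotient 3, so r2c1 = 3.
Cage h needs two cells with sum 5, so r2c2 = 4.
Row 2 already has 4, leaving r2c3 = 1.
Row 2 already has 1, leaving r2c4 = 2.
4 is placed in column 2, so r4c2 = 2.
Column 3 already has 1, so r4c3 = 4.
2 is placed in row 4, so r4c5 = 1.
Column 4 now contains 2, which forces r5c4 = 1.
Column 5 now contains 1, leaving r5c5 = 2.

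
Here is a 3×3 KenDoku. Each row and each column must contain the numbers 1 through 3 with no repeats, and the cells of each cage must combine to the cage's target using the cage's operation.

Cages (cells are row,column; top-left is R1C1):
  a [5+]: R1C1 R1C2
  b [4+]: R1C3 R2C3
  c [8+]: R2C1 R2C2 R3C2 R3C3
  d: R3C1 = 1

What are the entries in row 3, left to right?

Cage d is given, so R3C1 = 1.
Cage c has sum 8; hence R2C1 = 2.
Cage c has sum 8, leaving R2C2 = 1.
Row 2 already has 1, leaving R2C3 = 3.
3 is placed in column 3, leaving R3C3 = 2.
Column 1 already has 2, which forces R1C1 = 3.
Cage a needs two cells with sum 5, which forces R1C2 = 2.
3 is placed in column 3, so R1C3 = 1.
Row 3 now contains 2, which forces R3C2 = 3.
The full grid is 3 2 1 / 2 1 3 / 1 3 2.

1 3 2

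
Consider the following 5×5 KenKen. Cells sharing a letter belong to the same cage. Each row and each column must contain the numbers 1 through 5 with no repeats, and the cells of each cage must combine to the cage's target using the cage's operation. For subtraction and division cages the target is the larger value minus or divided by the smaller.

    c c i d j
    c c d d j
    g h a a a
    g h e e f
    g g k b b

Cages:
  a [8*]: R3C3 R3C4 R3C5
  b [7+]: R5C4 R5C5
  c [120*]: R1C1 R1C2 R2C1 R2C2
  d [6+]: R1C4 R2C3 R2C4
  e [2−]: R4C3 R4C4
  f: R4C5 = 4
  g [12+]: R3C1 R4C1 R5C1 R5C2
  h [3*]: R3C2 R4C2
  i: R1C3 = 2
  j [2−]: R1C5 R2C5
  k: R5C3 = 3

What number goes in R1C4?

Cage i is given, which forces R1C3 = 2.
Cage f is a single given cell, which forces R4C5 = 4.
Cage k is a single given cell, leaving R5C3 = 3.
Column 3 now contains 3, leaving R2C3 = 1.
Column 3 now contains 1, leaving R3C3 = 4.
Column 3 now contains 1, which forces R4C3 = 5.
Cage e's pair has difference 2, so R4C4 = 3.
Column 4 already has 3, leaving R1C4 = 1.
Cage d has sum 6, leaving R2C4 = 4.
Cage h's pair has product 3, leaving R3C2 = 3.
Column 4 now contains 1, which forces R3C4 = 2.
Row 3 now contains 2, so R3C5 = 1.
3 is placed in row 4, which forces R4C2 = 1.
Column 4 now contains 2, which forces R5C4 = 5.
Row 5 already has 5, leaving R5C5 = 2.
1 is placed in row 3; hence R3C1 = 5.
Row 4 now contains 1; hence R4C1 = 2.
Cage g has sum 12, which forces R5C1 = 1.
Row 5 now contains 2, so R5C2 = 4.
The 4 cells of cage c must have product 120, so R1C1 = 4.
Column 2 already has 4, so R1C2 = 5.
5 is placed in row 1, which forces R1C5 = 3.
Column 1 now contains 2; hence R2C1 = 3.
Cage c has product 120, which forces R2C2 = 2.
Column 5 now contains 3, which forces R2C5 = 5.
Filled in: 4 5 2 1 3 / 3 2 1 4 5 / 5 3 4 2 1 / 2 1 5 3 4 / 1 4 3 5 2.

1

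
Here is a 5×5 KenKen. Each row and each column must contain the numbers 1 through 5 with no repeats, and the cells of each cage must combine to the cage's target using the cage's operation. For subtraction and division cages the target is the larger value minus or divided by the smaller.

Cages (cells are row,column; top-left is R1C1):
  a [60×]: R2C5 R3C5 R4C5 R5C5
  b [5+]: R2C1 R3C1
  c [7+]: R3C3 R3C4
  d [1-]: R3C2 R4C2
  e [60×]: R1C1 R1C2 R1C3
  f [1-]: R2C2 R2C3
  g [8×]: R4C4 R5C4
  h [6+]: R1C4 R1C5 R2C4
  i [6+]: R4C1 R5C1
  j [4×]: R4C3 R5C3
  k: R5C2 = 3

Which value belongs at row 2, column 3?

Cage k is a single given cell, leaving R5C2 = 3.
The only place for 3 in row 4 is R4C5.
Column 4 needs a 5, and only R3C4 is open for it.
Cage c's pair has sum 7; hence R3C3 = 2.
In row 3, 3 can only go at R3C1, so R3C1 = 3.
Cage e has product 60, which forces R1C3 = 3.
Cage b's pair has sum 5, which forces R2C1 = 2.
In row 2, 3 can only go at R2C4, so R2C4 = 3.
Row 2 needs a 1, and only R2C5 is open for it.
The 3 cells of cage h must have sum 6, so R1C4 = 1.
Column 5 now contains 1; hence R1C5 = 2.
Column 5 now contains 1, leaving R3C5 = 4.
The 4 cells of cage a must have product 60, so R5C5 = 5.
Row 3 now contains 4, so R3C2 = 1.
Cage i needs two cells with sum 6; hence R4C1 = 5.
The two cells of cage d must have difference 1, which forces R4C2 = 2.
Row 4 now contains 2, leaving R4C4 = 4.
5 is placed in row 5; hence R5C1 = 1.
Row 5 already has 1, so R5C3 = 4.
Column 4 now contains 4; hence R5C4 = 2.
Column 1 now contains 5, leaving R1C1 = 4.
Cage e has product 60, which forces R1C2 = 5.
The two cells of cage f must have difference 1, which forces R2C2 = 4.
Column 3 now contains 4, which forces R2C3 = 5.
4 is placed in row 4, leaving R4C3 = 1.
The full grid is 4 5 3 1 2 / 2 4 5 3 1 / 3 1 2 5 4 / 5 2 1 4 3 / 1 3 4 2 5.

5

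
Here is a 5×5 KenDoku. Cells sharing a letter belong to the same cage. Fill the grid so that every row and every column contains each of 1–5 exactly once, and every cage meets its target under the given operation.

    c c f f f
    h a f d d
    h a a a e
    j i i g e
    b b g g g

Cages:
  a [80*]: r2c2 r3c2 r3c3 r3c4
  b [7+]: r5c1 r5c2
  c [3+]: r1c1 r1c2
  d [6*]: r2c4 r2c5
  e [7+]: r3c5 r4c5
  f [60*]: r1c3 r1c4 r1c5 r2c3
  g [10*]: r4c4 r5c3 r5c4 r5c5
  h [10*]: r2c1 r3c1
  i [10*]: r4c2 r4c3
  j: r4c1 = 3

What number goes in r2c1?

5

Cage j is given; hence r4c1 = 3.
Cage g needs product 10, which forces r4c4 = 1.
Row 2 needs a 1, and only r2c3 is open for it.
Cage g needs product 10, so r5c5 = 1.
In row 2, 4 can only go at r2c2, so r2c2 = 4.
The 4 cells of cage a must have product 80, leaving r3c2 = 1.
Cage c needs two cells with sum 3, so r1c1 = 1.
Column 2 now contains 1; hence r1c2 = 2.
2 is placed in column 2, so r4c2 = 5.
Row 4 now contains 5; hence r4c3 = 2.
2 is placed in row 4; hence r4c5 = 4.
Column 2 already has 5, which forces r5c2 = 3.
Column 3 already has 2; hence r5c3 = 5.
Row 5 already has 5, so r5c4 = 2.
Column 4 now contains 2, leaving r2c4 = 3.
Cage d needs two cells with product 6; hence r2c5 = 2.
Column 3 now contains 5, which forces r3c3 = 4.
Cage a needs product 80, so r3c4 = 5.
Cage e's pair has sum 7, leaving r3c5 = 3.
Row 5 now contains 2, leaving r5c1 = 4.
Column 3 now contains 4, leaving r1c3 = 3.
Column 4 now contains 5; hence r1c4 = 4.
Column 5 now contains 3, so r1c5 = 5.
Row 2 already has 2, which forces r2c1 = 5.
5 is placed in row 3, so r3c1 = 2.
The full grid is 1 2 3 4 5 / 5 4 1 3 2 / 2 1 4 5 3 / 3 5 2 1 4 / 4 3 5 2 1.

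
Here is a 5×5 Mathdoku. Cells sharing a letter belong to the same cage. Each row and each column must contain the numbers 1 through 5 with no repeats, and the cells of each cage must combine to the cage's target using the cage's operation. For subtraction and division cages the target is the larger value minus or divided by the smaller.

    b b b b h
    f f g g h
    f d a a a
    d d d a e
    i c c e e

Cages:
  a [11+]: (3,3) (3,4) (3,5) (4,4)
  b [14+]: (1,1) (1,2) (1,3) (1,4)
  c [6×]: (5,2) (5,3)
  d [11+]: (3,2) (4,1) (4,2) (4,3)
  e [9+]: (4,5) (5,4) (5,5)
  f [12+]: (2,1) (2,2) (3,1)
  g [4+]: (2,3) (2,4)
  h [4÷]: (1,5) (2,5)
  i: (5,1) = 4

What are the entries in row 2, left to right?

2 5 1 3 4

Cage i is given, which forces (5,1) = 4.
The only place for 1 in row 1 is (1,5).
Column 5 already has 1, which forces (2,5) = 4.
The 3 cells of cage f must have sum 12, so (2,1) = 2.
Row 2 already has 4; hence (2,2) = 5.
The 3 cells of cage f must have sum 12, so (3,1) = 5.
Column 1 already has 5, so (1,1) = 3.
Column 1 now contains 3, so (4,1) = 1.
Row 5 needs a 1, and only (5,4) is open for it.
Cage g's pair has sum 4, which forces (2,3) = 1.
Column 4 now contains 1; hence (2,4) = 3.
Cage a has sum 11, so (3,4) = 4.
Cage a has sum 11; hence (4,4) = 2.
Column 4 now contains 2, leaving (1,4) = 5.
Row 3 needs a 1, and only (3,2) is open for it.
The 4 cells of cage d must have sum 11, which forces (4,2) = 4.
Cage d needs sum 11, leaving (4,3) = 5.
Row 4 now contains 5, so (4,5) = 3.
Column 5 already has 3, which forces (5,5) = 5.
4 is placed in column 2, leaving (1,2) = 2.
Cage b has sum 14, so (1,3) = 4.
Cage a needs sum 11; hence (3,3) = 3.
Column 5 already has 3, which forces (3,5) = 2.
Column 2 now contains 2, so (5,2) = 3.
3 is placed in column 3; hence (5,3) = 2.
Completed grid: 3 2 4 5 1 / 2 5 1 3 4 / 5 1 3 4 2 / 1 4 5 2 3 / 4 3 2 1 5.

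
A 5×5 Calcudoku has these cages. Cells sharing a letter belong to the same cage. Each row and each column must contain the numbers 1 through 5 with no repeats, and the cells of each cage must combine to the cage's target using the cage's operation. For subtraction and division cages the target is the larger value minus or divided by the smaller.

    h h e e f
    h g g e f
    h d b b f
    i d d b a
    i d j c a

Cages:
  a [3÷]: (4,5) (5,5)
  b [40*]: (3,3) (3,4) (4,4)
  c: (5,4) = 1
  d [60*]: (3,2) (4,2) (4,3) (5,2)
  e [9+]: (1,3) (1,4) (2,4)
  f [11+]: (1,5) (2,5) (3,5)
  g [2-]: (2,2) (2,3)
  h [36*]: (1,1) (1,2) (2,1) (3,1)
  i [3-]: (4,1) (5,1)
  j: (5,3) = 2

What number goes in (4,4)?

4

Cage h needs product 36, which forces (1,2) = 3.
J is a freebie; hence (5,3) = 2.
Cage c is a single given cell; hence (5,4) = 1.
Row 5 already has 1, leaving (5,5) = 3.
Cage e has sum 9; hence (2,4) = 3.
The 4 cells of cage d must have product 60; hence (4,3) = 3.
Column 5 already has 3, so (4,5) = 1.
Cage g's pair has difference 2, leaving (2,2) = 2.
Row 2 already has 3; hence (2,3) = 4.
Row 2 already has 4, leaving (2,5) = 5.
The 4 cells of cage h must have product 36, which forces (3,1) = 3.
Cage d has product 60, so (3,2) = 1.
Column 3 already has 4, so (3,3) = 5.
Row 4 already has 1, so (4,1) = 2.
Cage i needs two cells with difference 3; hence (5,1) = 5.
5 is placed in row 5; hence (5,2) = 4.
The 4 cells of cage h must have product 36, leaving (1,1) = 4.
Column 3 already has 4, so (1,3) = 1.
Cage e needs sum 9, which forces (1,4) = 5.
Row 1 already has 4, so (1,5) = 2.
Row 2 already has 4, which forces (2,1) = 1.
Cage b has product 40, so (3,4) = 2.
Column 5 now contains 2, which forces (3,5) = 4.
4 is placed in column 2, leaving (4,2) = 5.
The 3 cells of cage b must have product 40, which forces (4,4) = 4.
Filled in: 4 3 1 5 2 / 1 2 4 3 5 / 3 1 5 2 4 / 2 5 3 4 1 / 5 4 2 1 3.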